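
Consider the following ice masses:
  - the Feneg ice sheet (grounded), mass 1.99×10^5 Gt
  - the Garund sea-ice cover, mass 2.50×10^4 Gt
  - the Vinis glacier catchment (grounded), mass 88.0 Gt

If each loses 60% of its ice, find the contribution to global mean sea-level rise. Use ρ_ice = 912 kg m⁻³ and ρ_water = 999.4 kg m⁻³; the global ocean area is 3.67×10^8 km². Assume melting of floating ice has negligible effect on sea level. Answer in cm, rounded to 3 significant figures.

≈ 32.6 cm

Feneg: 0.6 × 1.99×10^5 Gt = 1.194×10^17 kg; dividing by ρ_w = 999.4 kg m⁻³ gives 1.195×10^14 m³ of water.
The Garund sea-ice cover is floating and already displaces its own weight of water, so its melt adds essentially nothing to sea level.
Vinis: 0.6 × 88.0 Gt = 5.280×10^13 kg; dividing by ρ_w = 999.4 kg m⁻³ gives 5.283×10^10 m³ of water.
Total added water ≈ 1.195×10^14 m³ over 3.67×10^14 m² → Δh = 0.326 m = 32.6 cm.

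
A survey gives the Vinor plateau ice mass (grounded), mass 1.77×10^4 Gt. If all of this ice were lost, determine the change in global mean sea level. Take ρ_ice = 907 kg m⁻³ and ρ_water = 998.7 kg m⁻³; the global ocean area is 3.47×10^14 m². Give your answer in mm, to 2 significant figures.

≈ 51 mm

Vinor: 1.77×10^4 Gt = 1.770×10^16 kg; dividing by ρ_w = 998.7 kg m⁻³ gives 1.772×10^13 m³ of water.
Spread over 3.47×10^14 m² of ocean, Δh = 1.772×10^13 / 3.47×10^14 = 0.0511 m = 51 mm.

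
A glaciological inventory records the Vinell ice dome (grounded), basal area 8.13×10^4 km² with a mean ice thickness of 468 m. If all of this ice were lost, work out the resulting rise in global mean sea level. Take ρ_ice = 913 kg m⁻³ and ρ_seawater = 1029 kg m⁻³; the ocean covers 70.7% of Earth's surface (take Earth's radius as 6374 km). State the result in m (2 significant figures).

Vinell: ice volume = 8.13×10^4 km² × 468 m = 3.805×10^4 km³; 3.805×10^4 × (913/1029) = 3.376×10^4 km³ of water.
Spread over 3.61×10^14 m² of ocean, Δh = 3.376×10^13 / 3.61×10^14 = 0.0935 m.

≈ 0.094 m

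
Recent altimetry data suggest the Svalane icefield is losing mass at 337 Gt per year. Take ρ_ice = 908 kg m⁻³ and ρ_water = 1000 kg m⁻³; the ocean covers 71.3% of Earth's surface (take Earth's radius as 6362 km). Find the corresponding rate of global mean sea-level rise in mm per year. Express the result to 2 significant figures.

≈ 0.93 mm/yr

ρ_w = 1000 kg m⁻³. Annual water volume added = 337 Gt / ρ_w = 3.370×10^14 kg / 1000 kg m⁻³ = 3.370×10^11 m³.
Δh per year = 3.370×10^11 / 3.63×10^14 = 9.29×10^-4 m = 0.93 mm.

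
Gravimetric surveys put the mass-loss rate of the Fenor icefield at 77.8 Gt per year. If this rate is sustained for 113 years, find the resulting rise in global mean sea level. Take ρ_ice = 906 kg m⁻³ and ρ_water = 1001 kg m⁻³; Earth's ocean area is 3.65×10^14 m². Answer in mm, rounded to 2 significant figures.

≈ 24 mm

Total mass lost = 77.8 Gt/yr × 113 yr = 8791 Gt = 8.791×10^15 kg.
ρ_w = 1001 kg m⁻³, so water volume = 8.791×10^15 / 1001 = 8.783×10^12 m³.
Δh = 8.783×10^12 / 3.65×10^14 = 0.0241 m = 24 mm.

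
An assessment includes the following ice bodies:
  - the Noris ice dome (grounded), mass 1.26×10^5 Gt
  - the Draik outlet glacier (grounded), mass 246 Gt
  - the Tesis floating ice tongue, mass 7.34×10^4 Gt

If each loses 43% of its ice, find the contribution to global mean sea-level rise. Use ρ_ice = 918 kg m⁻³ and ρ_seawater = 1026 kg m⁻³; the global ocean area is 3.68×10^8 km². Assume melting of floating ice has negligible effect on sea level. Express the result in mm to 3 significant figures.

Noris: 0.43 × 1.26×10^5 Gt = 5.418×10^16 kg; dividing by ρ_w = 1026 kg m⁻³ gives 5.281×10^13 m³ of water.
Draik: 0.43 × 246 Gt = 1.058×10^14 kg; dividing by ρ_w = 1026 kg m⁻³ gives 1.031×10^11 m³ of water.
The Tesis floating ice tongue is floating and already displaces its own weight of water, so its melt adds essentially nothing to sea level.
Total added water ≈ 5.291×10^13 m³ over 3.68×10^14 m² → Δh = 0.144 m = 144 mm.

≈ 144 mm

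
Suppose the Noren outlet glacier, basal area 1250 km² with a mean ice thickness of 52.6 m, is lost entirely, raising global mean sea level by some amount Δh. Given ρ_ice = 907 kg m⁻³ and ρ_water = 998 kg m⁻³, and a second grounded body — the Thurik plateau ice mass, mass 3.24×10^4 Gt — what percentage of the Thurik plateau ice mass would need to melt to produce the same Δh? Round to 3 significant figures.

Equal sea-level rise means equal mass of meltwater, i.e. equal mass of ice lost.
Ice mass of Noren: 5.964×10^13 kg; ice mass of Thurik: 3.240×10^16 kg.
Fraction required = 5.964×10^13 / 3.240×10^16 = 1.84×10^-3 → 0.184 %.

≈ 0.184 %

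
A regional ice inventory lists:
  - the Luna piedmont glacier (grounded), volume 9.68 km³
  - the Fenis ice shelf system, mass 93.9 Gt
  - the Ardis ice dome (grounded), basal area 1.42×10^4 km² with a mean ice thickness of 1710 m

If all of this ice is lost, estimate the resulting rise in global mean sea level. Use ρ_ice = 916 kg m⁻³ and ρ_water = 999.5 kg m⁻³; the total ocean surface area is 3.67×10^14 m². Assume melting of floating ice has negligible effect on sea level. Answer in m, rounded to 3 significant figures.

Luna: 9.68 km³ × (916/999.5) = 8.871 km³ of water.
The Fenis ice shelf system is floating and already displaces its own weight of water, so its melt adds essentially nothing to sea level.
Ardis: ice volume = 1.42×10^4 km² × 1710 m = 2.428×10^4 km³; 2.428×10^4 × (916/999.5) = 2.225×10^4 km³ of water.
Total added water ≈ 2.226×10^13 m³ over 3.67×10^14 m² → Δh = 0.0607 m.

≈ 0.0607 m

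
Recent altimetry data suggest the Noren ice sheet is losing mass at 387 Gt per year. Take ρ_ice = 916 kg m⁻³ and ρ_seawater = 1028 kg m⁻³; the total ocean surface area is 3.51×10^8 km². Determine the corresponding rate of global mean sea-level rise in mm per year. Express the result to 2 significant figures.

≈ 1.1 mm/yr

ρ_w = 1028 kg m⁻³. Annual water volume added = 387 Gt / ρ_w = 3.870×10^14 kg / 1028 kg m⁻³ = 3.765×10^11 m³.
Δh per year = 3.765×10^11 / 3.51×10^14 = 1.07×10^-3 m = 1.1 mm.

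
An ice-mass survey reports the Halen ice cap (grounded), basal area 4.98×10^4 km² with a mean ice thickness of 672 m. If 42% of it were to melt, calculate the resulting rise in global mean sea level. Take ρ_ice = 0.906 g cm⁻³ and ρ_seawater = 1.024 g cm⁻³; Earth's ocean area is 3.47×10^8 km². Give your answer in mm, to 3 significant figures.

Halen: ice volume = 4.98×10^4 km² × 672 m = 3.347×10^4 km³; 0.42 × 3.347×10^4 × (906/1024) = 1.244×10^4 km³ of water.
Spread over 3.47×10^14 m² of ocean, Δh = 1.244×10^13 / 3.47×10^14 = 0.0358 m = 35.8 mm.

≈ 35.8 mm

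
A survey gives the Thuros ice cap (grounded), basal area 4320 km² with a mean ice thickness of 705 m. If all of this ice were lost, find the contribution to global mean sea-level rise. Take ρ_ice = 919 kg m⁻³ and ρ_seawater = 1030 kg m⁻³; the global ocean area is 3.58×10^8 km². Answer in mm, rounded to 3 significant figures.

≈ 7.59 mm

Thuros: ice volume = 4320 km² × 705 m = 3046 km³; 3046 × (919/1030) = 2717 km³ of water.
Spread over 3.58×10^14 m² of ocean, Δh = 2.717×10^12 / 3.58×10^14 = 7.59×10^-3 m = 7.59 mm.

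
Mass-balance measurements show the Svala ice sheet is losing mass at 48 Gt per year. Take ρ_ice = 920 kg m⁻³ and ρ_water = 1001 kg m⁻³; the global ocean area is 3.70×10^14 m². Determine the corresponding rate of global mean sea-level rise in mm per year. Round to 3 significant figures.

ρ_w = 1001 kg m⁻³. Annual water volume added = 48 Gt / ρ_w = 4.800×10^13 kg / 1001 kg m⁻³ = 4.795×10^10 m³.
Δh per year = 4.795×10^10 / 3.70×10^14 = 1.30×10^-4 m = 0.130 mm.

≈ 0.130 mm/yr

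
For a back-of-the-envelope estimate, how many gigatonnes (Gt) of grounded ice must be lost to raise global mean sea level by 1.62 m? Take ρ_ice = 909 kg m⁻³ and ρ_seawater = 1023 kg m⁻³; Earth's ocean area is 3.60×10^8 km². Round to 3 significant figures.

Required water volume = Δh × A = 1.62 m × 3.60×10^14 m² = 5.832×10^14 m³.
ρ_w = 1023 kg m⁻³, so the mass of water = 5.832×10^14 m³ × 1023 kg m⁻³ = 5.966×10^17 kg = 5.97×10^5 Gt (and the same mass of ice, by conservation).

≈ 5.97×10^5 Gt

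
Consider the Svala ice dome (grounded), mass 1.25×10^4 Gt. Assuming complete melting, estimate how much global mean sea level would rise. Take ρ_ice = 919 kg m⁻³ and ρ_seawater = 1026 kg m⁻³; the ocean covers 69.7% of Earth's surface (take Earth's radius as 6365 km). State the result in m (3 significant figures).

Svala: 1.25×10^4 Gt = 1.250×10^16 kg; dividing by ρ_w = 1026 kg m⁻³ gives 1.218×10^13 m³ of water.
Spread over 3.55×10^14 m² of ocean, Δh = 1.218×10^13 / 3.55×10^14 = 0.0343 m.

≈ 0.0343 m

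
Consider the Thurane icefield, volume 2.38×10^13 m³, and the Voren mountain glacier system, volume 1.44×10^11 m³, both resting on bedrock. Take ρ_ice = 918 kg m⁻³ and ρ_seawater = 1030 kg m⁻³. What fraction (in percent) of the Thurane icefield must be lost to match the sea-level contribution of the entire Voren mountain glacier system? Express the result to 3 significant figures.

≈ 0.605 %

Equal sea-level rise means equal mass of meltwater, i.e. equal mass of ice lost.
Ice mass of Voren: 1.322×10^14 kg; ice mass of Thurane: 2.185×10^16 kg.
Fraction required = 1.322×10^14 / 2.185×10^16 = 6.05×10^-3 → 0.605 %.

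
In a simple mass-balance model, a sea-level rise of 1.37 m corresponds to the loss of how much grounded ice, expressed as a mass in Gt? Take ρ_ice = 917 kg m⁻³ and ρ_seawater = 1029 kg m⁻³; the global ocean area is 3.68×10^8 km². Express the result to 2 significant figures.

≈ 5.2×10^5 Gt

Required water volume = Δh × A = 1.37 m × 3.68×10^14 m² = 5.042×10^14 m³.
ρ_w = 1029 kg m⁻³, so the mass of water = 5.042×10^14 m³ × 1029 kg m⁻³ = 5.188×10^17 kg = 5.2×10^5 Gt (and the same mass of ice, by conservation).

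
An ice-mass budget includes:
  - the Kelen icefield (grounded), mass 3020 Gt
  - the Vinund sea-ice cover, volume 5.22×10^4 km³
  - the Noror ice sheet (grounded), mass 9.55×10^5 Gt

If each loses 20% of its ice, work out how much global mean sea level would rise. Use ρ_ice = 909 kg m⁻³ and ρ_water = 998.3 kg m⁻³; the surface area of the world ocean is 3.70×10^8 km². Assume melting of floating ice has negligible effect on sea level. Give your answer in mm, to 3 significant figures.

≈ 519 mm

Kelen: 0.2 × 3020 Gt = 6.040×10^14 kg; dividing by ρ_w = 998.3 kg m⁻³ gives 6.050×10^11 m³ of water.
The Vinund sea-ice cover is floating and already displaces its own weight of water, so its melt adds essentially nothing to sea level.
Noror: 0.2 × 9.55×10^5 Gt = 1.910×10^17 kg; dividing by ρ_w = 998.3 kg m⁻³ gives 1.913×10^14 m³ of water.
Total added water ≈ 1.919×10^14 m³ over 3.70×10^14 m² → Δh = 0.519 m = 519 mm.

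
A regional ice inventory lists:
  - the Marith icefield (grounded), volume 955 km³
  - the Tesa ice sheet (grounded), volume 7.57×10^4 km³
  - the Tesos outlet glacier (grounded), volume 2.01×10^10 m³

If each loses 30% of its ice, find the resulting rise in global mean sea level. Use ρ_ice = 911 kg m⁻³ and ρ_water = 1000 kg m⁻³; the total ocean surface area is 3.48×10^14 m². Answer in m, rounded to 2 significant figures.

≈ 0.060 m

Marith: 0.3 × 955 km³ × (911/1000) = 261.0 km³ of water.
Tesa: 0.3 × 7.57×10^4 km³ × (911/1000) = 2.069×10^4 km³ of water.
Tesos: 0.3 × 2.01×10^10 m³ × (911/1000) = 5.493×10^9 m³ of water.
Total added water ≈ 2.096×10^13 m³ over 3.48×10^14 m² → Δh = 0.0602 m.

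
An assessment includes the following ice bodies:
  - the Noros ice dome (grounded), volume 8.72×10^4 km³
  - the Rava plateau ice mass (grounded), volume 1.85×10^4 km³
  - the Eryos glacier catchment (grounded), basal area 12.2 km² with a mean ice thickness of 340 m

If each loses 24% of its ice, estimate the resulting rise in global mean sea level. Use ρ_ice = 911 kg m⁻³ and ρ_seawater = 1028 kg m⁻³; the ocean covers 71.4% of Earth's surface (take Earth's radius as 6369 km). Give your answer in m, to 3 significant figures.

Noros: 0.24 × 8.72×10^4 km³ × (911/1028) = 1.855×10^4 km³ of water.
Rava: 0.24 × 1.85×10^4 km³ × (911/1028) = 3935 km³ of water.
Eryos: ice volume = 12.2 km² × 340 m = 4.148 km³; 0.24 × 4.148 × (911/1028) = 0.8822 km³ of water.
Total added water ≈ 2.248×10^13 m³ over 3.64×10^14 m² → Δh = 0.0618 m.

≈ 0.0618 m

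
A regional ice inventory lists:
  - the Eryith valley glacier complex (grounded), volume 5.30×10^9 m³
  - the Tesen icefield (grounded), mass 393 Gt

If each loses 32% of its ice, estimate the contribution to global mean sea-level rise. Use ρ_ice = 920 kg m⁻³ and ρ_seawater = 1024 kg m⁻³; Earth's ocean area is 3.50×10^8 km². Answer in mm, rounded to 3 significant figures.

≈ 0.355 mm

Eryith: 0.32 × 5.30×10^9 m³ × (920/1024) = 1.524×10^9 m³ of water.
Tesen: 0.32 × 393 Gt = 1.258×10^14 kg; dividing by ρ_w = 1024 kg m⁻³ gives 1.228×10^11 m³ of water.
Total added water ≈ 1.243×10^11 m³ over 3.50×10^14 m² → Δh = 3.55×10^-4 m = 0.355 mm.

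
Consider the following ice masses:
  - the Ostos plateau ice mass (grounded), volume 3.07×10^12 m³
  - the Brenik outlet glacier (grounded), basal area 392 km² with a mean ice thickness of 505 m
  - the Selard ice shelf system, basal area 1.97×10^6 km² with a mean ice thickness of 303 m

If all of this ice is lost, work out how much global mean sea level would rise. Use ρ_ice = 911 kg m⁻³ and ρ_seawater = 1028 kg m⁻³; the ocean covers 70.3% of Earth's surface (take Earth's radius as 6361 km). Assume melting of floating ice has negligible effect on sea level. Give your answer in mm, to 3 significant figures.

Ostos: 3.07×10^12 m³ × (911/1028) = 2.721×10^12 m³ of water.
Brenik: ice volume = 392 km² × 505 m = 198.0 km³; 198.0 × (911/1028) = 175.4 km³ of water.
The Selard ice shelf system is floating and already displaces its own weight of water, so its melt adds essentially nothing to sea level.
Total added water ≈ 2.896×10^12 m³ over 3.57×10^14 m² → Δh = 8.10×10^-3 m = 8.10 mm.

≈ 8.10 mm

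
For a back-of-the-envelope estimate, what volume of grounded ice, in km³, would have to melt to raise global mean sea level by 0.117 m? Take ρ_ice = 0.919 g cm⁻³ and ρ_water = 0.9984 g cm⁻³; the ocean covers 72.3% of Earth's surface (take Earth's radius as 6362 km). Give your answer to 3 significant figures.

≈ 4.67×10^4 km³

Required water volume = Δh × A = 0.117 m × 3.68×10^14 m² = 4.303×10^13 m³ = 4.303×10^4 km³.
Ice volume = water volume × ρ_w/ρ_ice = 4.303×10^4 × 998.4/919 = 4.67×10^4 km³.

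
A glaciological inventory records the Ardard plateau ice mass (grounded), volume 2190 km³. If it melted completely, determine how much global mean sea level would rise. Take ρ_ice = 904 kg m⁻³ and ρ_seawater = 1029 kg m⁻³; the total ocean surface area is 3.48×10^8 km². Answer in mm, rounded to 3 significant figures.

≈ 5.53 mm

Ardard: 2190 km³ × (904/1029) = 1924 km³ of water.
Spread over 3.48×10^14 m² of ocean, Δh = 1.924×10^12 / 3.48×10^14 = 5.53×10^-3 m = 5.53 mm.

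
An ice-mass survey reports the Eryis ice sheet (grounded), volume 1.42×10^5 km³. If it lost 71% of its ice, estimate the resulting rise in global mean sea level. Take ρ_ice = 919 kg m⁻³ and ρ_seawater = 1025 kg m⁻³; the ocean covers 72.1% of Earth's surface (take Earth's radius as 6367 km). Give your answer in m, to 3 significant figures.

≈ 0.246 m

Eryis: 0.71 × 1.42×10^5 km³ × (919/1025) = 9.039×10^4 km³ of water.
Spread over 3.67×10^14 m² of ocean, Δh = 9.039×10^13 / 3.67×10^14 = 0.246 m.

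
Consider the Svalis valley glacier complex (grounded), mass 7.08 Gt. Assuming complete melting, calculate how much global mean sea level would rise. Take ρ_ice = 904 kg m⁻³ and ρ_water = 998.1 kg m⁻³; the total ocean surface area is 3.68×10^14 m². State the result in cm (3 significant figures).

Svalis: 7.08 Gt = 7.080×10^12 kg; dividing by ρ_w = 998.1 kg m⁻³ gives 7.093×10^9 m³ of water.
Spread over 3.68×10^14 m² of ocean, Δh = 7.093×10^9 / 3.68×10^14 = 1.93×10^-5 m = 1.93×10^-3 cm.

≈ 1.93×10^-3 cm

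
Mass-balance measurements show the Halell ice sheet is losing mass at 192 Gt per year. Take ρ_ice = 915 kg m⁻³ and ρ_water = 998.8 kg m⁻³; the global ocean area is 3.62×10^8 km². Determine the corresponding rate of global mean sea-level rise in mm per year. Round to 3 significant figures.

≈ 0.531 mm/yr

ρ_w = 998.8 kg m⁻³. Annual water volume added = 192 Gt / ρ_w = 1.920×10^14 kg / 998.8 kg m⁻³ = 1.922×10^11 m³.
Δh per year = 1.922×10^11 / 3.62×10^14 = 5.31×10^-4 m = 0.531 mm.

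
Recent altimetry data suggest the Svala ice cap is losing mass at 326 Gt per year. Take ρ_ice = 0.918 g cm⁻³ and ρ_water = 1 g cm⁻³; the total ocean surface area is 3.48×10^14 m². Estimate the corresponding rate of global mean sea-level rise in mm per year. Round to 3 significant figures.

≈ 0.937 mm/yr

ρ_w = 1 g cm⁻³ = 1000 kg m⁻³. Annual water volume added = 326 Gt / ρ_w = 3.260×10^14 kg / 1000 kg m⁻³ = 3.260×10^11 m³.
Δh per year = 3.260×10^11 / 3.48×10^14 = 9.37×10^-4 m = 0.937 mm.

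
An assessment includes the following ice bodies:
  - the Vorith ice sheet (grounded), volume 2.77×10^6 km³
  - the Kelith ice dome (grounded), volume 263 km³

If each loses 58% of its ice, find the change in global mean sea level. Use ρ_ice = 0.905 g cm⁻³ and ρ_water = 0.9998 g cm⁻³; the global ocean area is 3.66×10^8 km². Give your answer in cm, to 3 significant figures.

Vorith: 0.58 × 2.77×10^6 km³ × (905/999.8) = 1.454×10^6 km³ of water.
Kelith: 0.58 × 263 km³ × (905/999.8) = 138.1 km³ of water.
Total added water ≈ 1.454×10^15 m³ over 3.66×10^14 m² → Δh = 3.97 m = 397 cm.

≈ 397 cm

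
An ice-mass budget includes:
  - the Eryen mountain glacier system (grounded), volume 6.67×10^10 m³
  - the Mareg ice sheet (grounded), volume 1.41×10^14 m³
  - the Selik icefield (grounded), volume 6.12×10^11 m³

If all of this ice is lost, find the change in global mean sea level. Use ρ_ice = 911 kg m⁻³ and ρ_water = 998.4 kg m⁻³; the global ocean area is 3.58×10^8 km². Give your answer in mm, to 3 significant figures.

Eryen: 6.67×10^10 m³ × (911/998.4) = 6.086×10^10 m³ of water.
Mareg: 1.41×10^14 m³ × (911/998.4) = 1.287×10^14 m³ of water.
Selik: 6.12×10^11 m³ × (911/998.4) = 5.584×10^11 m³ of water.
Total added water ≈ 1.293×10^14 m³ over 3.58×10^14 m² → Δh = 0.361 m = 361 mm.

≈ 361 mm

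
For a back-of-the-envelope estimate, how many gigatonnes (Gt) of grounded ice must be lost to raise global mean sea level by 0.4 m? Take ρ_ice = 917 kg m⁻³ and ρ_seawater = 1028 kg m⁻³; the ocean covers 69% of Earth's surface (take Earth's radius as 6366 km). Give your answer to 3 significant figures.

Required water volume = Δh × A = 0.4 m × 3.51×10^14 m² = 1.406×10^14 m³.
ρ_w = 1028 kg m⁻³, so the mass of water = 1.406×10^14 m³ × 1028 kg m⁻³ = 1.445×10^17 kg = 1.44×10^5 Gt (and the same mass of ice, by conservation).

≈ 1.44×10^5 Gt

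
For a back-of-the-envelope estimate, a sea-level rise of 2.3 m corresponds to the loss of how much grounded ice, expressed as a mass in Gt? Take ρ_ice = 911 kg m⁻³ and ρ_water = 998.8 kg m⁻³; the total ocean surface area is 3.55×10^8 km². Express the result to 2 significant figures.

≈ 8.2×10^5 Gt

Required water volume = Δh × A = 2.3 m × 3.55×10^14 m² = 8.165×10^14 m³.
ρ_w = 998.8 kg m⁻³, so the mass of water = 8.165×10^14 m³ × 998.8 kg m⁻³ = 8.155×10^17 kg = 8.2×10^5 Gt (and the same mass of ice, by conservation).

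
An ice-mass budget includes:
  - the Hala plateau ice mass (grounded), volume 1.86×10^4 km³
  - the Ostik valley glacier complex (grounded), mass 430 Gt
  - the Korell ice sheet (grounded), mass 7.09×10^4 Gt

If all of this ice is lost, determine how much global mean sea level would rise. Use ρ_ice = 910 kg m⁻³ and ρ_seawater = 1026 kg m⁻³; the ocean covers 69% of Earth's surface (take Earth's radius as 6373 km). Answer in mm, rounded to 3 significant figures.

Hala: 1.86×10^4 km³ × (910/1026) = 1.650×10^4 km³ of water.
Ostik: 430 Gt = 4.300×10^14 kg; dividing by ρ_w = 1026 kg m⁻³ gives 4.191×10^11 m³ of water.
Korell: 7.09×10^4 Gt = 7.090×10^16 kg; dividing by ρ_w = 1026 kg m⁻³ gives 6.910×10^13 m³ of water.
Total added water ≈ 8.602×10^13 m³ over 3.52×10^14 m² → Δh = 0.244 m = 244 mm.

≈ 244 mm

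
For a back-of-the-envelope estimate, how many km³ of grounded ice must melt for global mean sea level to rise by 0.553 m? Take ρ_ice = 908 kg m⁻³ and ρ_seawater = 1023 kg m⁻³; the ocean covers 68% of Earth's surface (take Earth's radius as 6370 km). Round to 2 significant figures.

Required water volume = Δh × A = 0.553 m × 3.47×10^14 m² = 1.917×10^14 m³ = 1.917×10^5 km³.
Ice volume = water volume × ρ_w/ρ_ice = 1.917×10^5 × 1023/908 = 2.2×10^5 km³.

≈ 2.2×10^5 km³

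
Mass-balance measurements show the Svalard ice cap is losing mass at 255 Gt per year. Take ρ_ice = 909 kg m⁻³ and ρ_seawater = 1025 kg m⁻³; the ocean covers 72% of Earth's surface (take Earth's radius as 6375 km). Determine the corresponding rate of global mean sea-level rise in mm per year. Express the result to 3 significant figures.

ρ_w = 1025 kg m⁻³. Annual water volume added = 255 Gt / ρ_w = 2.550×10^14 kg / 1025 kg m⁻³ = 2.488×10^11 m³.
Δh per year = 2.488×10^11 / 3.68×10^14 = 6.77×10^-4 m = 0.677 mm.

≈ 0.677 mm/yr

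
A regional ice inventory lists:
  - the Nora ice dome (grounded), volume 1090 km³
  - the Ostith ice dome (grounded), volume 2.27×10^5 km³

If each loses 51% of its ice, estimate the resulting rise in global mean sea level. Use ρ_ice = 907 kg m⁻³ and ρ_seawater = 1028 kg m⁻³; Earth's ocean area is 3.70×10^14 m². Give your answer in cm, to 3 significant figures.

Nora: 0.51 × 1090 km³ × (907/1028) = 490.5 km³ of water.
Ostith: 0.51 × 2.27×10^5 km³ × (907/1028) = 1.021×10^5 km³ of water.
Total added water ≈ 1.026×10^14 m³ over 3.70×10^14 m² → Δh = 0.277 m = 27.7 cm.

≈ 27.7 cm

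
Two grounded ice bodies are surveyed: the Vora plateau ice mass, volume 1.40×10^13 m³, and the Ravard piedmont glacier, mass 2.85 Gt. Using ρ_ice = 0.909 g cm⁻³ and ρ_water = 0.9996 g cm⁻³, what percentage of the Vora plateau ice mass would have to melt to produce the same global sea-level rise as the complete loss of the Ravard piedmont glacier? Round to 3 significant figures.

Equal sea-level rise means equal mass of meltwater, i.e. equal mass of ice lost.
Ice mass of Ravard: 2.850×10^12 kg; ice mass of Vora: 1.273×10^16 kg.
Fraction required = 2.850×10^12 / 1.273×10^16 = 2.24×10^-4 → 0.0224 %.

≈ 0.0224 %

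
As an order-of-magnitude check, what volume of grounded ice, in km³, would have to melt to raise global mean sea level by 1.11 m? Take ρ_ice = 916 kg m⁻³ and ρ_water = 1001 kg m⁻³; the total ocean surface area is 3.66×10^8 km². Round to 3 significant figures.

≈ 4.44×10^5 km³

Required water volume = Δh × A = 1.11 m × 3.66×10^14 m² = 4.063×10^14 m³ = 4.063×10^5 km³.
Ice volume = water volume × ρ_w/ρ_ice = 4.063×10^5 × 1001/916 = 4.44×10^5 km³.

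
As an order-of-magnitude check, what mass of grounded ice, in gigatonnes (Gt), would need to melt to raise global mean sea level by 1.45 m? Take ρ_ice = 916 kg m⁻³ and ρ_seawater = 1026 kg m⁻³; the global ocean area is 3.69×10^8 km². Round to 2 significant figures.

Required water volume = Δh × A = 1.45 m × 3.69×10^14 m² = 5.350×10^14 m³.
ρ_w = 1026 kg m⁻³, so the mass of water = 5.350×10^14 m³ × 1026 kg m⁻³ = 5.490×10^17 kg = 5.5×10^5 Gt (and the same mass of ice, by conservation).

≈ 5.5×10^5 Gt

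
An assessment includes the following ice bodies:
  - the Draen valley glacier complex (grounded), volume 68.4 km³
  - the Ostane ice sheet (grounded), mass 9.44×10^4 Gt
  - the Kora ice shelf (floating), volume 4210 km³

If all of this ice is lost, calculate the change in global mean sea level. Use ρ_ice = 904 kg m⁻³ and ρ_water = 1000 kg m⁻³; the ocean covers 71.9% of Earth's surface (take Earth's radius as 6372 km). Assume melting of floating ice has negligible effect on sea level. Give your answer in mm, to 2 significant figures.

≈ 260 mm

Draen: 68.4 km³ × (904/1000) = 61.83 km³ of water.
Ostane: 9.44×10^4 Gt = 9.440×10^16 kg; dividing by ρ_w = 1000 kg m⁻³ gives 9.440×10^13 m³ of water.
The Kora ice shelf is floating and already displaces its own weight of water, so its melt adds essentially nothing to sea level.
Total added water ≈ 9.446×10^13 m³ over 3.67×10^14 m² → Δh = 0.257 m = 260 mm.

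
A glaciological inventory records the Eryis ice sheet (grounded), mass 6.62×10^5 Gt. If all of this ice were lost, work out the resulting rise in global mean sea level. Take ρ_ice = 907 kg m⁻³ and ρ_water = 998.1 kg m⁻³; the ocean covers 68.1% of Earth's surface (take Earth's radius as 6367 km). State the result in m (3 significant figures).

Eryis: 6.62×10^5 Gt = 6.620×10^17 kg; dividing by ρ_w = 998.1 kg m⁻³ gives 6.633×10^14 m³ of water.
Spread over 3.47×10^14 m² of ocean, Δh = 6.633×10^14 / 3.47×10^14 = 1.91 m.

≈ 1.91 m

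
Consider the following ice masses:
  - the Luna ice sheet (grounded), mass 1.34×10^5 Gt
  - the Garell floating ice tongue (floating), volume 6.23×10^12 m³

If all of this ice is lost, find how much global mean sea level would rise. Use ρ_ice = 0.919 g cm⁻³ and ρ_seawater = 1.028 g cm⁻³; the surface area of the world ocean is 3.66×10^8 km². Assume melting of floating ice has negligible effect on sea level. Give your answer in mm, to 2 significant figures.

Luna: 1.34×10^5 Gt = 1.340×10^17 kg; dividing by ρ_w = 1.028 g cm⁻³ = 1028 kg m⁻³ gives 1.304×10^14 m³ of water.
The Garell floating ice tongue is floating and already displaces its own weight of water, so its melt adds essentially nothing to sea level.
Total added water ≈ 1.304×10^14 m³ over 3.66×10^14 m² → Δh = 0.356 m = 360 mm.

≈ 360 mm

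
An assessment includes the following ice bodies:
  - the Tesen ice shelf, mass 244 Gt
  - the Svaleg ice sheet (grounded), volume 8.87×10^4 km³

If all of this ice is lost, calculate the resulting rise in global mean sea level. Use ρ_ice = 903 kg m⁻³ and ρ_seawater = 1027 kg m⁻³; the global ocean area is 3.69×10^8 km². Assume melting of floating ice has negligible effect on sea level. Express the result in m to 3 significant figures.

≈ 0.211 m

The Tesen ice shelf is floating and already displaces its own weight of water, so its melt adds essentially nothing to sea level.
Svaleg: 8.87×10^4 km³ × (903/1027) = 7.799×10^4 km³ of water.
Total added water ≈ 7.799×10^13 m³ over 3.69×10^14 m² → Δh = 0.211 m.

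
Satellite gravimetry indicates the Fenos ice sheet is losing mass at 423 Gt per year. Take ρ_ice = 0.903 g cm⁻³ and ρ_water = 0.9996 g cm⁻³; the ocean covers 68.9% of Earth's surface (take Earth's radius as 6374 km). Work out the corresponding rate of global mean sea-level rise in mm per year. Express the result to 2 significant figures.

ρ_w = 0.9996 g cm⁻³ = 999.6 kg m⁻³. Annual water volume added = 423 Gt / ρ_w = 4.230×10^14 kg / 999.6 kg m⁻³ = 4.232×10^11 m³.
Δh per year = 4.232×10^11 / 3.52×10^14 = 1.20×10^-3 m = 1.2 mm.

≈ 1.2 mm/yr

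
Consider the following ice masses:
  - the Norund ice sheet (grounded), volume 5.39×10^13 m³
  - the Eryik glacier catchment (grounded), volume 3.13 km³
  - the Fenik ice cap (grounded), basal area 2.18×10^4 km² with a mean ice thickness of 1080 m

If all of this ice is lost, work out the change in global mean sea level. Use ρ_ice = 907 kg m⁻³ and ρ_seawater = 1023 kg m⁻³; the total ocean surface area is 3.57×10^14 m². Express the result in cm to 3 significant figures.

Norund: 5.39×10^13 m³ × (907/1023) = 4.779×10^13 m³ of water.
Eryik: 3.13 km³ × (907/1023) = 2.775 km³ of water.
Fenik: ice volume = 2.18×10^4 km² × 1080 m = 2.354×10^4 km³; 2.354×10^4 × (907/1023) = 2.087×10^4 km³ of water.
Total added water ≈ 6.867×10^13 m³ over 3.57×10^14 m² → Δh = 0.192 m = 19.2 cm.

≈ 19.2 cm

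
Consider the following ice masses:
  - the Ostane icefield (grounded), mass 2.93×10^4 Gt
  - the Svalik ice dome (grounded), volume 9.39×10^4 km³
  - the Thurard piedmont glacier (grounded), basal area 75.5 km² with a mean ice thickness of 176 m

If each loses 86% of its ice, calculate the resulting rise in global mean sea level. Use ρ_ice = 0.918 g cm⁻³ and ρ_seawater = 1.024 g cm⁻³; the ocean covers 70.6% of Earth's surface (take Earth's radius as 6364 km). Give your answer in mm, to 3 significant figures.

Ostane: 0.86 × 2.93×10^4 Gt = 2.520×10^16 kg; dividing by ρ_w = 1.024 g cm⁻³ = 1024 kg m⁻³ gives 2.461×10^13 m³ of water.
Svalik: 0.86 × 9.39×10^4 km³ × (918/1024) = 7.239×10^4 km³ of water.
Thurard: ice volume = 75.5 km² × 176 m = 13.29 km³; 0.86 × 13.29 × (918/1024) = 10.24 km³ of water.
Total added water ≈ 9.701×10^13 m³ over 3.59×10^14 m² → Δh = 0.270 m = 270 mm.

≈ 270 mm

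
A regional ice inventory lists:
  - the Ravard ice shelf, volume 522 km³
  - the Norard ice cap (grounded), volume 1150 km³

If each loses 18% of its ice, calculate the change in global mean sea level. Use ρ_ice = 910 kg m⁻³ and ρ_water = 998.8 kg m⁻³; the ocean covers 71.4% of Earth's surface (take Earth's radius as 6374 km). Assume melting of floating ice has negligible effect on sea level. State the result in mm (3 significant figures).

≈ 0.517 mm

The Ravard ice shelf is floating and already displaces its own weight of water, so its melt adds essentially nothing to sea level.
Norard: 0.18 × 1150 km³ × (910/998.8) = 188.6 km³ of water.
Total added water ≈ 1.886×10^11 m³ over 3.65×10^14 m² → Δh = 5.17×10^-4 m = 0.517 mm.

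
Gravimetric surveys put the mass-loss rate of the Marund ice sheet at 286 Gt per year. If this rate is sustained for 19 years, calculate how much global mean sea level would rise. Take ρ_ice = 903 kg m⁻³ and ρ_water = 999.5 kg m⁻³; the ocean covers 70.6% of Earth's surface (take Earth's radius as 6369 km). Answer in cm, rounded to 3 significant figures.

Total mass lost = 286 Gt/yr × 19 yr = 5434 Gt = 5.434×10^15 kg.
ρ_w = 999.5 kg m⁻³, so water volume = 5.434×10^15 / 999.5 = 5.437×10^12 m³.
Δh = 5.437×10^12 / 3.60×10^14 = 0.0151 m = 1.51 cm.

≈ 1.51 cm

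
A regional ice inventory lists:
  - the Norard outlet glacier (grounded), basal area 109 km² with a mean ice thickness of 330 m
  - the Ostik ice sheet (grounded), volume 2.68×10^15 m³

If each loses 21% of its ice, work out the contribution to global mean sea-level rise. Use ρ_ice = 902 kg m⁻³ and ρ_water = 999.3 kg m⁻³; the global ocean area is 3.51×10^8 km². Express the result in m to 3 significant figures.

≈ 1.45 m

Norard: ice volume = 109 km² × 330 m = 35.97 km³; 0.21 × 35.97 × (902/999.3) = 6.818 km³ of water.
Ostik: 0.21 × 2.68×10^15 m³ × (902/999.3) = 5.080×10^14 m³ of water.
Total added water ≈ 5.080×10^14 m³ over 3.51×10^14 m² → Δh = 1.45 m.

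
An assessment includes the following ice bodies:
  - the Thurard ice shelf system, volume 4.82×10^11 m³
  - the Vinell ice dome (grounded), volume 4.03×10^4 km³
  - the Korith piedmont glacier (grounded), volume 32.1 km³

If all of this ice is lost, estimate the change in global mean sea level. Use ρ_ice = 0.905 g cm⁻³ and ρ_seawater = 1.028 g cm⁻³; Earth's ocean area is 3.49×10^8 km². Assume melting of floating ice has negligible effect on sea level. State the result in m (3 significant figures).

≈ 0.102 m

The Thurard ice shelf system is floating and already displaces its own weight of water, so its melt adds essentially nothing to sea level.
Vinell: 4.03×10^4 km³ × (905/1028) = 3.548×10^4 km³ of water.
Korith: 32.1 km³ × (905/1028) = 28.26 km³ of water.
Total added water ≈ 3.551×10^13 m³ over 3.49×10^14 m² → Δh = 0.102 m.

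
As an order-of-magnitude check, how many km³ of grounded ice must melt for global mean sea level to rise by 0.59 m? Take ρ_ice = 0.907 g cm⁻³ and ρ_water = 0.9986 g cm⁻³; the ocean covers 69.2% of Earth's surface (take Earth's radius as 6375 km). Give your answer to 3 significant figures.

Required water volume = Δh × A = 0.59 m × 3.53×10^14 m² = 2.085×10^14 m³ = 2.085×10^5 km³.
Ice volume = water volume × ρ_w/ρ_ice = 2.085×10^5 × 998.6/907 = 2.30×10^5 km³.

≈ 2.30×10^5 km³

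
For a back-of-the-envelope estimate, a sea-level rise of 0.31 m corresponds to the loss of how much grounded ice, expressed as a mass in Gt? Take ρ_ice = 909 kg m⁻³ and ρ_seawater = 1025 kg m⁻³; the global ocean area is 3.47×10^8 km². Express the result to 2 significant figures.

Required water volume = Δh × A = 0.31 m × 3.47×10^14 m² = 1.076×10^14 m³.
ρ_w = 1025 kg m⁻³, so the mass of water = 1.076×10^14 m³ × 1025 kg m⁻³ = 1.103×10^17 kg = 1.1×10^5 Gt (and the same mass of ice, by conservation).

≈ 1.1×10^5 Gt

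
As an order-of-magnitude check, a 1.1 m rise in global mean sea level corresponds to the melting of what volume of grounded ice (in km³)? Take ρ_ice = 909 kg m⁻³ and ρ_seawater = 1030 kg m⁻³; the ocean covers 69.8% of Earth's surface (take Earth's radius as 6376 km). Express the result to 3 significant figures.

Required water volume = Δh × A = 1.1 m × 3.57×10^14 m² = 3.922×10^14 m³ = 3.922×10^5 km³.
Ice volume = water volume × ρ_w/ρ_ice = 3.922×10^5 × 1030/909 = 4.44×10^5 km³.

≈ 4.44×10^5 km³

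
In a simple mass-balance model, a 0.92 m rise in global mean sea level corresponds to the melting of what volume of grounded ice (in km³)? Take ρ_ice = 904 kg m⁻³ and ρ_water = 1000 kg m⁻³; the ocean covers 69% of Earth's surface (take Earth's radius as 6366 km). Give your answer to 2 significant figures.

≈ 3.6×10^5 km³

Required water volume = Δh × A = 0.92 m × 3.51×10^14 m² = 3.233×10^14 m³ = 3.233×10^5 km³.
Ice volume = water volume × ρ_w/ρ_ice = 3.233×10^5 × 1000/904 = 3.6×10^5 km³.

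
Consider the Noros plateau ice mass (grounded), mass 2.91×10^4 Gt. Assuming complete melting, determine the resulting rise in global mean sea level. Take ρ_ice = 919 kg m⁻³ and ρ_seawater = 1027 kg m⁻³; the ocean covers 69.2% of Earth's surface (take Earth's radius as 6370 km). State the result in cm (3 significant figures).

Noros: 2.91×10^4 Gt = 2.910×10^16 kg; dividing by ρ_w = 1027 kg m⁻³ gives 2.833×10^13 m³ of water.
Spread over 3.53×10^14 m² of ocean, Δh = 2.833×10^13 / 3.53×10^14 = 0.0803 m = 8.03 cm.

≈ 8.03 cm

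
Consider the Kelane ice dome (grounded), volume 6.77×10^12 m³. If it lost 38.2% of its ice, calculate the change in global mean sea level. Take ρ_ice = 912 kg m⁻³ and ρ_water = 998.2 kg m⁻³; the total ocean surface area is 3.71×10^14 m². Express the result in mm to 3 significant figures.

≈ 6.37 mm

Kelane: 0.382 × 6.77×10^12 m³ × (912/998.2) = 2.363×10^12 m³ of water.
Spread over 3.71×10^14 m² of ocean, Δh = 2.363×10^12 / 3.71×10^14 = 6.37×10^-3 m = 6.37 mm.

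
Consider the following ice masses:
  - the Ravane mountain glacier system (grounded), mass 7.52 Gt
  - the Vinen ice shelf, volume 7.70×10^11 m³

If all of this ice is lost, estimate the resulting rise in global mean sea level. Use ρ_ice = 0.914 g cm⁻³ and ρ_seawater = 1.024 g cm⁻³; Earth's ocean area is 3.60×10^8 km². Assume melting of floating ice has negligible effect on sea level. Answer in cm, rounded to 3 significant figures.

Ravane: 7.52 Gt = 7.520×10^12 kg; dividing by ρ_w = 1.024 g cm⁻³ = 1024 kg m⁻³ gives 7.344×10^9 m³ of water.
The Vinen ice shelf is floating and already displaces its own weight of water, so its melt adds essentially nothing to sea level.
Total added water ≈ 7.344×10^9 m³ over 3.60×10^14 m² → Δh = 2.04×10^-5 m = 2.04×10^-3 cm.

≈ 2.04×10^-3 cm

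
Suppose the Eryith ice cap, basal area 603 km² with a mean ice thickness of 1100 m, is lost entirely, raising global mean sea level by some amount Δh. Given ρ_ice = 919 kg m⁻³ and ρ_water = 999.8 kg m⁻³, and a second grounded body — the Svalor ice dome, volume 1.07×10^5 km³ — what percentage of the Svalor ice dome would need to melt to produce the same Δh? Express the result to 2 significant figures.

Equal sea-level rise means equal mass of meltwater, i.e. equal mass of ice lost.
Ice mass of Eryith: 6.096×10^14 kg; ice mass of Svalor: 9.833×10^16 kg.
Fraction required = 6.096×10^14 / 9.833×10^16 = 6.20×10^-3 → 0.62 %.

≈ 0.62 %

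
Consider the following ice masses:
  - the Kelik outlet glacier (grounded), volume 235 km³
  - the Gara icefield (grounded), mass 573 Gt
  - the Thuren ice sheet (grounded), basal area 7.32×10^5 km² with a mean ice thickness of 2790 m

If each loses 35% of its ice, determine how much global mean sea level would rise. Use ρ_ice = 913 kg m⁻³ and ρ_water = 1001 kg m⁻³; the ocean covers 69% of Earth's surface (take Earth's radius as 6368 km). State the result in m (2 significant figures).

≈ 1.9 m

Kelik: 0.35 × 235 km³ × (913/1001) = 75.02 km³ of water.
Gara: 0.35 × 573 Gt = 2.005×10^14 kg; dividing by ρ_w = 1001 kg m⁻³ gives 2.003×10^11 m³ of water.
Thuren: ice volume = 7.32×10^5 km² × 2790 m = 2.042×10^6 km³; 0.35 × 2.042×10^6 × (913/1001) = 6.520×10^5 km³ of water.
Total added water ≈ 6.522×10^14 m³ over 3.52×10^14 m² → Δh = 1.85 m.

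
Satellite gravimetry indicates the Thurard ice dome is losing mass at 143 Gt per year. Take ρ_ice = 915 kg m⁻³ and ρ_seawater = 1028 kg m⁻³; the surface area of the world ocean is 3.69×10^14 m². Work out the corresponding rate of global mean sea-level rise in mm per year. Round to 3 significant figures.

≈ 0.377 mm/yr

ρ_w = 1028 kg m⁻³. Annual water volume added = 143 Gt / ρ_w = 1.430×10^14 kg / 1028 kg m⁻³ = 1.391×10^11 m³.
Δh per year = 1.391×10^11 / 3.69×10^14 = 3.77×10^-4 m = 0.377 mm.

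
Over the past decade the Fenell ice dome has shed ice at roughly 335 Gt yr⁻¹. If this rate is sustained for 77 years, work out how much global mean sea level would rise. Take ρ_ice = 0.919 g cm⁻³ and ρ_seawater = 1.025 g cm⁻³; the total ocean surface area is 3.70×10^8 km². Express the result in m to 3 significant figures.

Total mass lost = 335 Gt/yr × 77 yr = 2.580×10^4 Gt = 2.580×10^16 kg.
ρ_w = 1.025 g cm⁻³ = 1025 kg m⁻³, so water volume = 2.580×10^16 / 1025 = 2.517×10^13 m³.
Δh = 2.517×10^13 / 3.70×10^14 = 0.0680 m.

≈ 0.0680 m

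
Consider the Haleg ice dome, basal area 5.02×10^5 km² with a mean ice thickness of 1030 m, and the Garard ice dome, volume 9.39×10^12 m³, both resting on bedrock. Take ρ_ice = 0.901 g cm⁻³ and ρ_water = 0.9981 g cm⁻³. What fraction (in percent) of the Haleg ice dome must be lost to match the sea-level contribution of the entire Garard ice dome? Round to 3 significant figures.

≈ 1.82 %

Equal sea-level rise means equal mass of meltwater, i.e. equal mass of ice lost.
Ice mass of Garard: 8.460×10^15 kg; ice mass of Haleg: 4.659×10^17 kg.
Fraction required = 8.460×10^15 / 4.659×10^17 = 0.0182 → 1.82 %.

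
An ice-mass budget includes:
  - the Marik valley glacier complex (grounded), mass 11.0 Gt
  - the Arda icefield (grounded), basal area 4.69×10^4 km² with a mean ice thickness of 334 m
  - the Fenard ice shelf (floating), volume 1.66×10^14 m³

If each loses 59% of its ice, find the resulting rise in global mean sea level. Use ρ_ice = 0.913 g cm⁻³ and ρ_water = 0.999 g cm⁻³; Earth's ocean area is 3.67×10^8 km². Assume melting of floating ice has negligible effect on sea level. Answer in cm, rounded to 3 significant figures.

Marik: 0.59 × 11.0 Gt = 6.490×10^12 kg; dividing by ρ_w = 0.999 g cm⁻³ = 999 kg m⁻³ gives 6.496×10^9 m³ of water.
Arda: ice volume = 4.69×10^4 km² × 334 m = 1.566×10^4 km³; 0.59 × 1.566×10^4 × (913/999) = 8446 km³ of water.
The Fenard ice shelf is floating and already displaces its own weight of water, so its melt adds essentially nothing to sea level.
Total added water ≈ 8.453×10^12 m³ over 3.67×10^14 m² → Δh = 0.0230 m = 2.30 cm.

≈ 2.30 cm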